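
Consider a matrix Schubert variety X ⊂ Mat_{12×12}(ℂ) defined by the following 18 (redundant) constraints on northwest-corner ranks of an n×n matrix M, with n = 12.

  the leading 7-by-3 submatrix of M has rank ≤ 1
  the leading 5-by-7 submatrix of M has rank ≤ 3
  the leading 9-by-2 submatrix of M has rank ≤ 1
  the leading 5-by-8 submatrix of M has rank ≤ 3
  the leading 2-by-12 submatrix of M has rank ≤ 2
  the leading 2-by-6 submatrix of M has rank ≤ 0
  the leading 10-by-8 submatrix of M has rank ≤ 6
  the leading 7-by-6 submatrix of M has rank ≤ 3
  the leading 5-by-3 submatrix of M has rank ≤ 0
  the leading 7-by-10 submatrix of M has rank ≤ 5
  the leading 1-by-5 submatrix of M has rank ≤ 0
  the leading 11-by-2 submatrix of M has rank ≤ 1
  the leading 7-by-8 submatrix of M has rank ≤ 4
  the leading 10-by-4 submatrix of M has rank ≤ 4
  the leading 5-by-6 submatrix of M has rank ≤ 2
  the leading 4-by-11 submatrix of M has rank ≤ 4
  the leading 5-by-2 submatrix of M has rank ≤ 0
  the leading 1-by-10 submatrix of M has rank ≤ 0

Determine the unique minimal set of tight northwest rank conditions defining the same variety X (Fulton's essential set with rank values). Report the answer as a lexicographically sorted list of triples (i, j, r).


Reconstructing r_w from the 18 given conditions:

  row 1: 0 | 0 | 0 | 0 | 0 | 0 | 0 | 0 | 0 | 0 | 1 | 1
  row 2: 0 | 0 | 0 | 0 | 0 | 0 | 1 | 1 | 1 | 1 | 2 | 2
  row 3: 0 | 0 | 0 | 1 | 1 | 1 | 2 | 2 | 2 | 2 | 3 | 3
  row 4: 0 | 0 | 0 | 1 | 2 | 2 | 3 | 3 | 3 | 3 | 4 | 4
  row 5: 0 | 0 | 0 | 1 | 2 | 2 | 3 | 3 | 4 | 4 | 5 | 5
  row 6: 1 | 1 | 1 | 2 | 3 | 3 | 4 | 4 | 5 | 5 | 6 | 6
  row 7: 1 | 1 | 1 | 2 | 3 | 3 | 4 | 4 | 5 | 5 | 6 | 7
  row 8: 1 | 1 | 2 | 3 | 4 | 4 | 5 | 5 | 6 | 6 | 7 | 8
  row 9: 1 | 1 | 2 | 3 | 4 | 5 | 6 | 6 | 7 | 7 | 8 | 9
  row 10: 1 | 1 | 2 | 3 | 4 | 5 | 6 | 6 | 7 | 8 | 9 | 10
  row 11: 1 | 1 | 2 | 3 | 4 | 5 | 6 | 7 | 8 | 9 | 10 | 11
  row 12: 1 | 2 | 3 | 4 | 5 | 6 | 7 | 8 | 9 | 10 | 11 | 12

reading off 1-entries of Δ²R: w = (11, 7, 4, 5, 9, 1, 12, 3, 6, 10, 8, 2).

ℓ(w)=37; the 11 essential cells (i,j,r):

[(1, 10, 0), (2, 6, 0), (5, 3, 0), (5, 6, 2), (5, 8, 3), (7, 3, 1), (7, 6, 3), (7, 8, 4), (7, 10, 5), (10, 8, 6), (11, 2, 1)]


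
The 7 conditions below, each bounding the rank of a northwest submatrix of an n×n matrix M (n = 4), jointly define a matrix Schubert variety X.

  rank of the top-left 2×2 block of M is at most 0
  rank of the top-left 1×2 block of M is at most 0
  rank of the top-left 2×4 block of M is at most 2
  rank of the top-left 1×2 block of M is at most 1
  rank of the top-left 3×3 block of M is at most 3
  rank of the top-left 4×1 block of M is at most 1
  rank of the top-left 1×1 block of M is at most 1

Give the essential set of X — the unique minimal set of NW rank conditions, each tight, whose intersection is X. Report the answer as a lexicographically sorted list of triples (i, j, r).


Propagating the 7 rank bounds to every northwest block:

  i=1: 0  0  1  1
  i=2: 0  0  1  2
  i=3: 1  1  2  3
  i=4: 1  2  3  4

giving w = (3, 4, 1, 2) via Δ²R.

Rothe diagram D(w) (4 cells), 1 SE-corner (essential condition):

[(2, 2, 0)]


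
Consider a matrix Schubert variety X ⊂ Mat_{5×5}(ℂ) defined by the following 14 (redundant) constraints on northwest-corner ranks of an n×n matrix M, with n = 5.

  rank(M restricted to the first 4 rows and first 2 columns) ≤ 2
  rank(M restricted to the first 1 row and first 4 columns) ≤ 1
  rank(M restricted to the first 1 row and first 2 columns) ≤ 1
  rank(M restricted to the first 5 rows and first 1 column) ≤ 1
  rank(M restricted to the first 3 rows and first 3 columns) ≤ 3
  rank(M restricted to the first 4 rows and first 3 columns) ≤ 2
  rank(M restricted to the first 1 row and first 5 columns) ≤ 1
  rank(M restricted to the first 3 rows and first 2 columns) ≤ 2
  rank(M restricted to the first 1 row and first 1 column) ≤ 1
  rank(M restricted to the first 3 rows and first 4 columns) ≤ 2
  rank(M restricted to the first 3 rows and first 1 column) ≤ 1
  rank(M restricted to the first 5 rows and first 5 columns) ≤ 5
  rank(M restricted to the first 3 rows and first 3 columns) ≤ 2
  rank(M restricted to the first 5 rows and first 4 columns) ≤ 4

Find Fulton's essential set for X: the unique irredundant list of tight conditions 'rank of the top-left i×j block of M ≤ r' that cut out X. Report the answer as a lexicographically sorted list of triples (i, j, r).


The tightest implied rank at each (i,j), from the 14 conditions:

  i=1: 1, 1, 1, 1, 1
  i=2: 1, 2, 2, 2, 2
  i=3: 1, 2, 2, 2, 3
  i=4: 1, 2, 2, 3, 4
  i=5: 1, 2, 3, 4, 5

hence w(1..5) = (1, 2, 5, 4, 3).

|D(w)|=3, |Ess(w)|=2:

[(3, 4, 2), (4, 3, 2)]


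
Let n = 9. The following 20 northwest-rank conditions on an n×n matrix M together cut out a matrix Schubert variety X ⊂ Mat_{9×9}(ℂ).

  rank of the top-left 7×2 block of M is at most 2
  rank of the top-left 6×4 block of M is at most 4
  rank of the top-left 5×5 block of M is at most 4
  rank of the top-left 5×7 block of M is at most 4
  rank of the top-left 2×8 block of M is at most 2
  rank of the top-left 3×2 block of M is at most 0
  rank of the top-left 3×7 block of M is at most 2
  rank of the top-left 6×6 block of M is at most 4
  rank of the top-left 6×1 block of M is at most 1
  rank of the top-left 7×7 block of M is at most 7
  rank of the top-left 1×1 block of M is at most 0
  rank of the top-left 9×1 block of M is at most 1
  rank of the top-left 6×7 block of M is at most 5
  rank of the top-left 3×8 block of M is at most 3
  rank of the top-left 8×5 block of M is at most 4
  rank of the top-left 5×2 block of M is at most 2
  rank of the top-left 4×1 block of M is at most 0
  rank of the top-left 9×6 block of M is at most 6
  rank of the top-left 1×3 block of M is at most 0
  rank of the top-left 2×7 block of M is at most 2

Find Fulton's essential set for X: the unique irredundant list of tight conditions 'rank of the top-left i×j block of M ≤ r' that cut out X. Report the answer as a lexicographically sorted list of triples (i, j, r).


Reconstructing r_w from the 20 given conditions:

  row 1: 0  0  0  1  1  1  1  1  1
  row 2: 0  0  1  2  2  2  2  2  2
  row 3: 0  0  1  2  2  2  2  3  3
  row 4: 0  1  2  3  3  3  3  4  4
  row 5: 1  2  3  4  4  4  4  5  5
  row 6: 1  2  3  4  4  4  5  6  6
  row 7: 1  2  3  4  4  5  6  7  7
  row 8: 1  2  3  4  4  5  6  7  8
  row 9: 1  2  3  4  5  6  7  8  9

reading off 1-entries of Δ²R: w = (4, 3, 8, 2, 1, 7, 6, 9, 5).

D(w) has 15 cells with 6 SE-corners; essential set:

[(1, 3, 0), (3, 2, 0), (3, 7, 2), (4, 1, 0), (6, 6, 4), (8, 5, 4)]


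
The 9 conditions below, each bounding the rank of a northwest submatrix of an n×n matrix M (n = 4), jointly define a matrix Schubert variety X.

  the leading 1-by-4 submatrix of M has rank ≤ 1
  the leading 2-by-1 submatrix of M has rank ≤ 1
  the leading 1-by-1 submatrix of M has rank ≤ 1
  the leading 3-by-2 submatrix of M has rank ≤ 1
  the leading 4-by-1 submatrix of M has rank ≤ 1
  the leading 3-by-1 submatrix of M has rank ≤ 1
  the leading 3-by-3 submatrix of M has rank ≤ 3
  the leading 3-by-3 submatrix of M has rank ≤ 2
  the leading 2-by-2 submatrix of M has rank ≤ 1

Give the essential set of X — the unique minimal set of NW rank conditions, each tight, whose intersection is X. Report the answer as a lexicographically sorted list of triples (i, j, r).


Rank table r_w(4×4) implied by the 9 constraints:

  i=1: 1 | 1 | 1 | 1
  i=2: 1 | 1 | 2 | 2
  i=3: 1 | 1 | 2 | 3
  i=4: 1 | 2 | 3 | 4

the unique w with this rank table is (1, 3, 4, 2).

D(w) has 2 cells with 1 SE-corner; essential set:

[(3, 2, 1)]


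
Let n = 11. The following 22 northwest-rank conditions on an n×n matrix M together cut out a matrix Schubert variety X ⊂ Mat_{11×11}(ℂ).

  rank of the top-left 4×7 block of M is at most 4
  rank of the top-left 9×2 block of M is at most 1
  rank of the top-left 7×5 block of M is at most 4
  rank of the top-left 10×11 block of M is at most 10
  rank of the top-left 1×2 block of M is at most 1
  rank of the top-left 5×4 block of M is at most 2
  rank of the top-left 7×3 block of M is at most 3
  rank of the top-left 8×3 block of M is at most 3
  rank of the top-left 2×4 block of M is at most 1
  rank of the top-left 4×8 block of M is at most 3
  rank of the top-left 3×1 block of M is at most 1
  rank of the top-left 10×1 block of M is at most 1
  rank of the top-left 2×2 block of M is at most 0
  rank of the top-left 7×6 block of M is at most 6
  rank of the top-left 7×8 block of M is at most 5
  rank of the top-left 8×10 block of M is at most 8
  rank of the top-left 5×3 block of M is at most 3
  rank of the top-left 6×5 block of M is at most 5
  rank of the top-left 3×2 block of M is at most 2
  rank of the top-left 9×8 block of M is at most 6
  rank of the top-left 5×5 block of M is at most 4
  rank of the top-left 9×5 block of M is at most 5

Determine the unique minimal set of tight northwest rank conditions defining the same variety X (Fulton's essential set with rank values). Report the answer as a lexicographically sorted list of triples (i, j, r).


Rank table r_w(11×11) implied by the 22 constraints:

  0, 0, 1, 1, 1, 1, 1, 1, 1, 1, 1
  0, 0, 1, 1, 2, 2, 2, 2, 2, 2, 2
  1, 1, 2, 2, 3, 3, 3, 3, 3, 3, 3
  1, 1, 2, 2, 3, 3, 3, 3, 4, 4, 4
  1, 1, 2, 2, 3, 4, 4, 4, 5, 5, 5
  1, 1, 2, 3, 4, 5, 5, 5, 6, 6, 6
  1, 1, 2, 3, 4, 5, 5, 5, 6, 7, 7
  1, 1, 2, 3, 4, 5, 6, 6, 7, 8, 8
  1, 1, 2, 3, 4, 5, 6, 6, 7, 8, 9
  1, 2, 3, 4, 5, 6, 7, 7, 8, 9, 10
  1, 2, 3, 4, 5, 6, 7, 8, 9, 10, 11

hence w(1..11) = (3, 5, 1, 9, 6, 4, 10, 7, 11, 2, 8).

7 SE-corners of the 19-cell Rothe diagram give Ess(w):

[(2, 2, 0), (2, 4, 1), (4, 8, 3), (5, 4, 2), (7, 8, 5), (9, 2, 1), (9, 8, 6)]


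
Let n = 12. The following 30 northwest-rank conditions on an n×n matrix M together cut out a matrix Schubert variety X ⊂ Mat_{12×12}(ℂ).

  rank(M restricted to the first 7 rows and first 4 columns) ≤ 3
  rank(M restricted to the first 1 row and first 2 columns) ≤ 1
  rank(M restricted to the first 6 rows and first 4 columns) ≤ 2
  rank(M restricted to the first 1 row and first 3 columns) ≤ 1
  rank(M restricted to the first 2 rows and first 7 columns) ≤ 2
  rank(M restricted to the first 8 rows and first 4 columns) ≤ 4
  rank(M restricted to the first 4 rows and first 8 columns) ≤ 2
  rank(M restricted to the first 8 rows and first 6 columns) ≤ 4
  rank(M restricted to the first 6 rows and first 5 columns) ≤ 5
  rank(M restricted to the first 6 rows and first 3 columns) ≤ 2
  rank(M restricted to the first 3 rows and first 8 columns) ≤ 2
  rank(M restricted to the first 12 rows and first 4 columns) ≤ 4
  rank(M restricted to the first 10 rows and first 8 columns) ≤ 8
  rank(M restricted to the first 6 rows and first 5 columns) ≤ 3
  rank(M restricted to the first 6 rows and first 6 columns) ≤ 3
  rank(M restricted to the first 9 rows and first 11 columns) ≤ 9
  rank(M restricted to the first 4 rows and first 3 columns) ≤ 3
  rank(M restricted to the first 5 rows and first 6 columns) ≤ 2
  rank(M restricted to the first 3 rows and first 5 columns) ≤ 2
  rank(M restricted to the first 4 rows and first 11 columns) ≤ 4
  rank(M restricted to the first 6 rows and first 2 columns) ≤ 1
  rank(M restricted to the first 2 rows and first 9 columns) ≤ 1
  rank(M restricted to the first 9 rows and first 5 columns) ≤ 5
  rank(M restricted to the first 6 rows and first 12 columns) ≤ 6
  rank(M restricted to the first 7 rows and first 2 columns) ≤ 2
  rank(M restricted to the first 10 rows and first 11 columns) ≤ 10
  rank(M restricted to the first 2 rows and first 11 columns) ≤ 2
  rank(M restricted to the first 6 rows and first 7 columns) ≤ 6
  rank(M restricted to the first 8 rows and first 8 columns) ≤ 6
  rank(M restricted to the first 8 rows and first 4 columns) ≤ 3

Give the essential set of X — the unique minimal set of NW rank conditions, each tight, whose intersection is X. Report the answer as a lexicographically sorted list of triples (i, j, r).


Propagating the 30 rank bounds to every northwest block:

  R[1]: 1  1  1  1  1  1  1  1  1  1  1  1
  R[2]: 1  1  1  1  1  1  1  1  1  2  2  2
  R[3]: 1  1  2  2  2  2  2  2  2  3  3  3
  R[4]: 1  1  2  2  2  2  2  2  3  4  4  4
  R[5]: 1  1  2  2  2  2  3  3  4  5  5  5
  R[6]: 1  1  2  2  3  3  4  4  5  6  6  6
  R[7]: 1  2  3  3  4  4  5  5  6  7  7  7
  R[8]: 1  2  3  3  4  4  5  6  7  8  8  8
  R[9]: 1  2  3  4  5  5  6  7  8  9  9  9
  R[10]: 1  2  3  4  5  6  7  8  9  10  10  10
  R[11]: 1  2  3  4  5  6  7  8  9  10  11  11
  R[12]: 1  2  3  4  5  6  7  8  9  10  11  12

giving w = (1, 10, 3, 9, 7, 5, 2, 8, 4, 6, 11, 12) via Δ²R.

ℓ(w)=23; the 7 essential cells (i,j,r):

[(2, 9, 1), (4, 8, 2), (5, 6, 2), (6, 2, 1), (6, 4, 2), (8, 4, 3), (8, 6, 4)]


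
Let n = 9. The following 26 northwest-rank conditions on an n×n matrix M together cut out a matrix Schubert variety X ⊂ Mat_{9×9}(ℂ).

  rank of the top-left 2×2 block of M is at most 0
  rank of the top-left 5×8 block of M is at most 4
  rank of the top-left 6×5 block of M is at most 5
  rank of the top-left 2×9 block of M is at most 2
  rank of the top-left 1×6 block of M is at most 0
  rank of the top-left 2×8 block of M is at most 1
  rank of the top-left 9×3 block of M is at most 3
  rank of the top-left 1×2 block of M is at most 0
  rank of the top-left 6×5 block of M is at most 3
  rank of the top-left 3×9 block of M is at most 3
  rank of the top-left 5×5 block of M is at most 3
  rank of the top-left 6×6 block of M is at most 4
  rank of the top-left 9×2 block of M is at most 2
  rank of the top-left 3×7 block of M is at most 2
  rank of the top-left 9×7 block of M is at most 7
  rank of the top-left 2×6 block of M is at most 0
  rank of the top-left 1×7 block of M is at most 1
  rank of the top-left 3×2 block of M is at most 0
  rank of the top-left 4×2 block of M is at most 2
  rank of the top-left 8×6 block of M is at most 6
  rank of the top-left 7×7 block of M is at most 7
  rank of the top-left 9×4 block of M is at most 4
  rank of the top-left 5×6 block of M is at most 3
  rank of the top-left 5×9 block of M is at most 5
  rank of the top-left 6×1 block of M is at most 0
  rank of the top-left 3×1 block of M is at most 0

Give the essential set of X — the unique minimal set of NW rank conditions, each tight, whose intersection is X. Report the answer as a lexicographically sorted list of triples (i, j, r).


Rank table r_w(9×9) implied by the 26 constraints:

  i=1: 0 0 0 0 0 0 1 1 1
  i=2: 0 0 0 0 0 0 1 1 2
  i=3: 0 0 1 1 1 1 2 2 3
  i=4: 0 1 2 2 2 2 3 3 4
  i=5: 0 1 2 3 3 3 4 4 5
  i=6: 0 1 2 3 3 4 5 5 6
  i=7: 1 2 3 4 4 5 6 6 7
  i=8: 1 2 3 4 5 6 7 7 8
  i=9: 1 2 3 4 5 6 7 8 9

so w = (7, 9, 3, 2, 4, 6, 1, 5, 8).

5 SE-corners of the 19-cell Rothe diagram give Ess(w):

[(2, 6, 0), (2, 8, 1), (3, 2, 0), (6, 1, 0), (6, 5, 3)]


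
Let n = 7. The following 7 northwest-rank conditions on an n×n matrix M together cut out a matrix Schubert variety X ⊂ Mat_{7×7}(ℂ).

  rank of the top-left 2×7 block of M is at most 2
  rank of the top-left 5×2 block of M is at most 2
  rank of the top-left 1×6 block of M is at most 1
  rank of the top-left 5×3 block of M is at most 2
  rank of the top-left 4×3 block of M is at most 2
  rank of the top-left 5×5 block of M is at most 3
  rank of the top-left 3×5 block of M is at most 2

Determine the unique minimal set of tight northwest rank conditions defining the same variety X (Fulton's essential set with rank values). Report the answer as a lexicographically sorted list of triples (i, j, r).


Reconstructing r_w from the 7 given conditions:

  1, 1, 1, 1, 1, 1, 1
  1, 2, 2, 2, 2, 2, 2
  1, 2, 2, 2, 2, 3, 3
  1, 2, 2, 3, 3, 4, 4
  1, 2, 2, 3, 3, 4, 5
  1, 2, 3, 4, 4, 5, 6
  1, 2, 3, 4, 5, 6, 7

the unique w with this rank table is (1, 2, 6, 4, 7, 3, 5).

Fulton essential set (3 of the 6 Rothe cells):

[(3, 5, 2), (5, 3, 2), (5, 5, 3)]


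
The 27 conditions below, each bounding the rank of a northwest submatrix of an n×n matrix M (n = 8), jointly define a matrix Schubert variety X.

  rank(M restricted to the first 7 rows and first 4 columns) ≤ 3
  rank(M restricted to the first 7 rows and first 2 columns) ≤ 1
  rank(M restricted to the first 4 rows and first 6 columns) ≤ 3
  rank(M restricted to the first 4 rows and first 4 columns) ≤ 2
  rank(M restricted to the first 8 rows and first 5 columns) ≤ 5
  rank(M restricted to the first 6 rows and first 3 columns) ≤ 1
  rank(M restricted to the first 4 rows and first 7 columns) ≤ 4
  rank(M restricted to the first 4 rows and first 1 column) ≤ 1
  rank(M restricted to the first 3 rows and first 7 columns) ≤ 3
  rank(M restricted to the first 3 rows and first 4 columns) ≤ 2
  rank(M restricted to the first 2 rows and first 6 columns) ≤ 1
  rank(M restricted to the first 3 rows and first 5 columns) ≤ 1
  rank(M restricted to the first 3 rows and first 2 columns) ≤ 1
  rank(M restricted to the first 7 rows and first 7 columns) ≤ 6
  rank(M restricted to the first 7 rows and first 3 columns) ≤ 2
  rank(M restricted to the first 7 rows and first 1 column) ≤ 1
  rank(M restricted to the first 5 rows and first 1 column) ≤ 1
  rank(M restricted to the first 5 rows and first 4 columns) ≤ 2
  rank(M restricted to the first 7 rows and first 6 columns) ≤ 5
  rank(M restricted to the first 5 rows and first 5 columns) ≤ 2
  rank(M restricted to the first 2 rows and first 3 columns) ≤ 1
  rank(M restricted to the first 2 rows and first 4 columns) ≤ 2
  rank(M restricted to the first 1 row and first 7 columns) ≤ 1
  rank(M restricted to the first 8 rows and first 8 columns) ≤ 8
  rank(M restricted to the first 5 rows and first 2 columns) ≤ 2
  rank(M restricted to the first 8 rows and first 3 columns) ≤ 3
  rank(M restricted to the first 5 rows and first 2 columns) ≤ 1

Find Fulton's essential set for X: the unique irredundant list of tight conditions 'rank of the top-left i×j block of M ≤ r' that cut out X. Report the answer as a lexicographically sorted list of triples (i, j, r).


Computing R[i][j] = min implied NW-rank bound (n=8, 27 conditions):

  i=1: 1 | 1 | 1 | 1 | 1 | 1 | 1 | 1
  i=2: 1 | 1 | 1 | 1 | 1 | 1 | 2 | 2
  i=3: 1 | 1 | 1 | 1 | 1 | 2 | 3 | 3
  i=4: 1 | 1 | 1 | 2 | 2 | 3 | 4 | 4
  i=5: 1 | 1 | 1 | 2 | 2 | 3 | 4 | 5
  i=6: 1 | 1 | 1 | 2 | 3 | 4 | 5 | 6
  i=7: 1 | 1 | 2 | 3 | 4 | 5 | 6 | 7
  i=8: 1 | 2 | 3 | 4 | 5 | 6 | 7 | 8

reading off 1-entries of Δ²R: w = (1, 7, 6, 4, 8, 5, 3, 2).

5 SE-corners of the 17-cell Rothe diagram give Ess(w):

[(2, 6, 1), (3, 5, 1), (5, 5, 2), (6, 3, 1), (7, 2, 1)]


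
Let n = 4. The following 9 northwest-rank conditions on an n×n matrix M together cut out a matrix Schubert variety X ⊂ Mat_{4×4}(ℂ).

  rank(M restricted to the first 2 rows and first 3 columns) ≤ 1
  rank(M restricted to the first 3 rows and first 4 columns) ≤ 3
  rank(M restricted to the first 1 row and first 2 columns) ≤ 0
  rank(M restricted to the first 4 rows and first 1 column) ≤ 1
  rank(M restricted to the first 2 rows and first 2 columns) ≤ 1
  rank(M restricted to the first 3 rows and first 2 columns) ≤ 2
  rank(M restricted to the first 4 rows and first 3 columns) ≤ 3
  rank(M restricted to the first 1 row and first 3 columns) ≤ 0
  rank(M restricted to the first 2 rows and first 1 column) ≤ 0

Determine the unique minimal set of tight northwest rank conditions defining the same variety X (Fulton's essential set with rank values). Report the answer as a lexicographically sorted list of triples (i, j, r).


Rank table r_w(4×4) implied by the 9 constraints:

  R[1]: 0, 0, 0, 1
  R[2]: 0, 1, 1, 2
  R[3]: 1, 2, 2, 3
  R[4]: 1, 2, 3, 4

so w = (4, 2, 1, 3).

ℓ(w)=4; the 2 essential cells (i,j,r):

[(1, 3, 0), (2, 1, 0)]


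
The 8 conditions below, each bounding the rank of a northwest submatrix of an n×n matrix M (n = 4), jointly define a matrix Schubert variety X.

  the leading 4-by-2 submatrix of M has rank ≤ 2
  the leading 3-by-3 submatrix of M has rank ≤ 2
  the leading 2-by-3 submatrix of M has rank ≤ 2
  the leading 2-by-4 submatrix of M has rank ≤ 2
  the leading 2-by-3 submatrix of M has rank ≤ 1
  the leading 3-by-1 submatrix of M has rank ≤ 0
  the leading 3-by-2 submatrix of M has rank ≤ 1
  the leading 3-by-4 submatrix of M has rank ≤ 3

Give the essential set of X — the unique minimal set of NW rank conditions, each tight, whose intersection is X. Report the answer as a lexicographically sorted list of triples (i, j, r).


The tightest implied rank at each (i,j), from the 8 conditions:

  row 1: 0  1  1  1
  row 2: 0  1  1  2
  row 3: 0  1  2  3
  row 4: 1  2  3  4

hence w(1..4) = (2, 4, 3, 1).

|D(w)|=4, |Ess(w)|=2:

[(2, 3, 1), (3, 1, 0)]


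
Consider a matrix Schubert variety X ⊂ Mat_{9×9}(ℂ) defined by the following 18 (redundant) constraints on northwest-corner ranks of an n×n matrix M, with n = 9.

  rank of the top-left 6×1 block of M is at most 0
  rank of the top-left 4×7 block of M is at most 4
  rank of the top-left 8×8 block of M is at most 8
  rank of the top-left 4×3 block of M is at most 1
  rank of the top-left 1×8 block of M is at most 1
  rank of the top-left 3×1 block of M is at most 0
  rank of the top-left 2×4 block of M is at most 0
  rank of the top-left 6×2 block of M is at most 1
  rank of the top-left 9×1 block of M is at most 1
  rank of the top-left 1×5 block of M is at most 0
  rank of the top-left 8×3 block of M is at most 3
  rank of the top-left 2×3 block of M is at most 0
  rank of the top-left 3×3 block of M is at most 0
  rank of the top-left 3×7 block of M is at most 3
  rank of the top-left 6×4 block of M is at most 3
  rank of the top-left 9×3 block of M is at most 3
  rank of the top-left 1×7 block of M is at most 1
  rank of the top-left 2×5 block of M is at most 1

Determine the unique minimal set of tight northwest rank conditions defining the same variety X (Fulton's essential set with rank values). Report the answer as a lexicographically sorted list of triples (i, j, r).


Recovering R(i,j) via the rank-extension bound from the 18 conditions:

  row 1: 0  0  0  0  0  1  1  1  1
  row 2: 0  0  0  0  1  2  2  2  2
  row 3: 0  0  0  1  2  3  3  3  3
  row 4: 0  1  1  2  3  4  4  4  4
  row 5: 0  1  2  3  4  5  5  5  5
  row 6: 0  1  2  3  4  5  6  6  6
  row 7: 1  2  3  4  5  6  7  7  7
  row 8: 1  2  3  4  5  6  7  8  8
  row 9: 1  2  3  4  5  6  7  8  9

giving w = (6, 5, 4, 2, 3, 7, 1, 8, 9) via Δ²R.

Fulton essential set (4 of the 15 Rothe cells):

[(1, 5, 0), (2, 4, 0), (3, 3, 0), (6, 1, 0)]


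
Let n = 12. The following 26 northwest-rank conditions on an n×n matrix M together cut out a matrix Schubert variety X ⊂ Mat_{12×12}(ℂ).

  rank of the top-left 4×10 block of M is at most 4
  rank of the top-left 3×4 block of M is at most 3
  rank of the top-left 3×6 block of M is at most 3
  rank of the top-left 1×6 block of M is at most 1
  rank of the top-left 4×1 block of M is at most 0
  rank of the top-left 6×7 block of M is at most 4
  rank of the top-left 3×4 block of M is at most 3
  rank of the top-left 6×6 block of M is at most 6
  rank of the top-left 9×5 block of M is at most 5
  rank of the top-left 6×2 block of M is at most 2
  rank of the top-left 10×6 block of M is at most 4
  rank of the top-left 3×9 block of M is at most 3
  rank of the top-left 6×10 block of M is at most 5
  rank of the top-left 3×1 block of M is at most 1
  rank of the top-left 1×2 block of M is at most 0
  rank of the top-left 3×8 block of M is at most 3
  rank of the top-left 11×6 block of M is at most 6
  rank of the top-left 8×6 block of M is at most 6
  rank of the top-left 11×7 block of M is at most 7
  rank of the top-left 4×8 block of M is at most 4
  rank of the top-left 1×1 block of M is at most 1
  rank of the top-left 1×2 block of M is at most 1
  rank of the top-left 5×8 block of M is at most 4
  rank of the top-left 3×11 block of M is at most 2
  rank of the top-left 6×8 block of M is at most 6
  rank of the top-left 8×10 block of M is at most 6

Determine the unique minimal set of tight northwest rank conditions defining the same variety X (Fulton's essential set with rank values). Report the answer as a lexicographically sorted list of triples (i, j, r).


Rank table r_w(12×12) implied by the 26 constraints:

  row 1: 0 | 0 | 1 | 1 | 1 | 1 | 1 | 1 | 1 | 1 | 1 | 1
  row 2: 0 | 1 | 2 | 2 | 2 | 2 | 2 | 2 | 2 | 2 | 2 | 2
  row 3: 0 | 1 | 2 | 2 | 2 | 2 | 2 | 2 | 2 | 2 | 2 | 3
  row 4: 0 | 1 | 2 | 3 | 3 | 3 | 3 | 3 | 3 | 3 | 3 | 4
  row 5: 1 | 2 | 3 | 4 | 4 | 4 | 4 | 4 | 4 | 4 | 4 | 5
  row 6: 1 | 2 | 3 | 4 | 4 | 4 | 4 | 5 | 5 | 5 | 5 | 6
  row 7: 1 | 2 | 3 | 4 | 4 | 4 | 5 | 6 | 6 | 6 | 6 | 7
  row 8: 1 | 2 | 3 | 4 | 4 | 4 | 5 | 6 | 6 | 6 | 7 | 8
  row 9: 1 | 2 | 3 | 4 | 4 | 4 | 5 | 6 | 7 | 7 | 8 | 9
  row 10: 1 | 2 | 3 | 4 | 4 | 4 | 5 | 6 | 7 | 8 | 9 | 10
  row 11: 1 | 2 | 3 | 4 | 5 | 5 | 6 | 7 | 8 | 9 | 10 | 11
  row 12: 1 | 2 | 3 | 4 | 5 | 6 | 7 | 8 | 9 | 10 | 11 | 12

the unique w with this rank table is (3, 2, 12, 4, 1, 8, 7, 11, 9, 10, 5, 6).

Fulton essential set (6 of the 26 Rothe cells):

[(1, 2, 0), (3, 11, 2), (4, 1, 0), (6, 7, 4), (8, 10, 6), (10, 6, 4)]


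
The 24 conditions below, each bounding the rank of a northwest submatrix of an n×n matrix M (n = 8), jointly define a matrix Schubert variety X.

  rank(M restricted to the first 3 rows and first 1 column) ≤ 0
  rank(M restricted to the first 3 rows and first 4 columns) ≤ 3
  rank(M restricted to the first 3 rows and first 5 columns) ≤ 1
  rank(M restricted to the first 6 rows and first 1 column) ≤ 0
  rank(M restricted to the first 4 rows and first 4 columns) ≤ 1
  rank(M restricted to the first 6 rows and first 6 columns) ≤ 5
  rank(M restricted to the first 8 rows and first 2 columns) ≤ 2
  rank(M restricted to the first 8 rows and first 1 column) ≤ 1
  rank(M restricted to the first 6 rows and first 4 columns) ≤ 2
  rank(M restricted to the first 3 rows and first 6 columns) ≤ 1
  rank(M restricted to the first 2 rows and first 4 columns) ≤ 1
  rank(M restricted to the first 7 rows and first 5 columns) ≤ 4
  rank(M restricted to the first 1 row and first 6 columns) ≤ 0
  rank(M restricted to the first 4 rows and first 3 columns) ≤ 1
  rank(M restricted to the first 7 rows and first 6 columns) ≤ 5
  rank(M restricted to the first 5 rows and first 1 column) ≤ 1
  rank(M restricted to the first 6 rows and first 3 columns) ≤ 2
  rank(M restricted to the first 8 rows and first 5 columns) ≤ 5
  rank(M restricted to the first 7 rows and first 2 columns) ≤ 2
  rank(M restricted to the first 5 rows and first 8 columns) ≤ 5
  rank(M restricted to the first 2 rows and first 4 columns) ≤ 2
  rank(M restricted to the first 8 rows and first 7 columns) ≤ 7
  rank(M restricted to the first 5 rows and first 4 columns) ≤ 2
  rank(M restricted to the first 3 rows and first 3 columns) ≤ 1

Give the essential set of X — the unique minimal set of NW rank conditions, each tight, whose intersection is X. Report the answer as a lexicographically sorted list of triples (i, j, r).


Computing R[i][j] = min implied NW-rank bound (n=8, 24 conditions):

  R[1]: 0  0  0  0  0  0  1  1
  R[2]: 0  1  1  1  1  1  2  2
  R[3]: 0  1  1  1  1  1  2  3
  R[4]: 0  1  1  1  2  2  3  4
  R[5]: 0  1  2  2  3  3  4  5
  R[6]: 0  1  2  2  3  4  5  6
  R[7]: 1  2  3  3  4  5  6  7
  R[8]: 1  2  3  4  5  6  7  8

reading off 1-entries of Δ²R: w = (7, 2, 8, 5, 3, 6, 1, 4).

|D(w)|=18, |Ess(w)|=5:

[(1, 6, 0), (3, 6, 1), (4, 4, 1), (6, 1, 0), (6, 4, 2)]


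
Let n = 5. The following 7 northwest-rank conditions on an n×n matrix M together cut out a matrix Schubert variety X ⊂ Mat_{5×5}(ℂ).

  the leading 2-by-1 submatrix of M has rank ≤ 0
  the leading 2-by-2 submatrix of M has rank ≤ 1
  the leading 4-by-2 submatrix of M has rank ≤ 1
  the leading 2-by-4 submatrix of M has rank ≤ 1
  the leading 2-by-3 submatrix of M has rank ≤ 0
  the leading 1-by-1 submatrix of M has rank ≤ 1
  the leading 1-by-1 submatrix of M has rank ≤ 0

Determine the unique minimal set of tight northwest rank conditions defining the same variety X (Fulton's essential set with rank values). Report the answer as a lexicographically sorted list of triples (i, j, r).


The tightest implied rank at each (i,j), from the 7 conditions:

  R[1]: 0 | 0 | 0 | 1 | 1
  R[2]: 0 | 0 | 0 | 1 | 2
  R[3]: 1 | 1 | 1 | 2 | 3
  R[4]: 1 | 1 | 2 | 3 | 4
  R[5]: 1 | 2 | 3 | 4 | 5

giving w = (4, 5, 1, 3, 2) via Δ²R.

ℓ(w)=7; the 2 essential cells (i,j,r):

[(2, 3, 0), (4, 2, 1)]


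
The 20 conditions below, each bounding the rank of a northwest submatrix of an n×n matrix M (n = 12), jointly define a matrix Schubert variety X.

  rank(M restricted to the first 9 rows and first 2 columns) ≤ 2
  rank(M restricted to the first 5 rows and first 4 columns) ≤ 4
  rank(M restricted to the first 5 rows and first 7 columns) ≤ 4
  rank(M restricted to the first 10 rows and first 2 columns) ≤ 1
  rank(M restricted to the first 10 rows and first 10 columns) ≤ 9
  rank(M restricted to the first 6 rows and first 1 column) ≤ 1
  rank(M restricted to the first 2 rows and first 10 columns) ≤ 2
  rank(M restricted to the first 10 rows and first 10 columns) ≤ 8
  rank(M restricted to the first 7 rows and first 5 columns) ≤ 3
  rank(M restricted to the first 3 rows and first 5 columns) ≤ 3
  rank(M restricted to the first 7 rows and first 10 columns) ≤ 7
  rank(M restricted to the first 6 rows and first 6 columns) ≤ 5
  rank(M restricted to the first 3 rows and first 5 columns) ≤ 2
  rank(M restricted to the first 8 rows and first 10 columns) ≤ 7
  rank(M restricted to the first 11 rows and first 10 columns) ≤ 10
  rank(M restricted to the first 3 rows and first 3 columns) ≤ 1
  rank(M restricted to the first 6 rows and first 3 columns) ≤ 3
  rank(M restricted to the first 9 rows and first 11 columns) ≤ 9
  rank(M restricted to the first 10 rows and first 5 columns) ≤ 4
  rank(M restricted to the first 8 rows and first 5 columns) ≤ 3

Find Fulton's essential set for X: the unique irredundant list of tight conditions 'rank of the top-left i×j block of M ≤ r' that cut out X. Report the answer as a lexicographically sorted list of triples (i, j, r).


Recovering R(i,j) via the rank-extension bound from the 20 conditions:

  1  1  1  1  1  1  1  1  1  1  1  1
  1  1  1  2  2  2  2  2  2  2  2  2
  1  1  1  2  2  3  3  3  3  3  3  3
  1  1  2  3  3  4  4  4  4  4  4  4
  1  1  2  3  3  4  4  5  5  5  5  5
  1  1  2  3  3  4  5  6  6  6  6  6
  1  1  2  3  3  4  5  6  7  7  7  7
  1  1  2  3  3  4  5  6  7  7  8  8
  1  1  2  3  4  5  6  7  8  8  9  9
  1  1  2  3  4  5  6  7  8  8  9  10
  1  2  3  4  5  6  7  8  9  9  10  11
  1  2  3  4  5  6  7  8  9  10  11  12

so w = (1, 4, 6, 3, 8, 7, 9, 11, 5, 12, 2, 10).

|D(w)|=19, |Ess(w)|=7:

[(3, 3, 1), (3, 5, 2), (5, 7, 4), (8, 5, 3), (8, 10, 7), (10, 2, 1), (10, 10, 8)]


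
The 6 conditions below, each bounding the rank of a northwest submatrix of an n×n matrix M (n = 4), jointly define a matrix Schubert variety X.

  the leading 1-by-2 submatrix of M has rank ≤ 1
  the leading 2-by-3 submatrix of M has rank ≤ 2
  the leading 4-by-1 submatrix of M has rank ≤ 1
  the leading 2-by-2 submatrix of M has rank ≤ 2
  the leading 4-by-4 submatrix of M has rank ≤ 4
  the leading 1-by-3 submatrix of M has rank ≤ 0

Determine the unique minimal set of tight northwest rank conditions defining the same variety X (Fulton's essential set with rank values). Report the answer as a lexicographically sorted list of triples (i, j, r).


The tightest implied rank at each (i,j), from the 6 conditions:

  R[1]: 0 0 0 1
  R[2]: 1 1 1 2
  R[3]: 1 2 2 3
  R[4]: 1 2 3 4

second differences of R give the permutation w = (4, 1, 2, 3).

Rothe diagram D(w) (3 cells), 1 SE-corner (essential condition):

[(1, 3, 0)]


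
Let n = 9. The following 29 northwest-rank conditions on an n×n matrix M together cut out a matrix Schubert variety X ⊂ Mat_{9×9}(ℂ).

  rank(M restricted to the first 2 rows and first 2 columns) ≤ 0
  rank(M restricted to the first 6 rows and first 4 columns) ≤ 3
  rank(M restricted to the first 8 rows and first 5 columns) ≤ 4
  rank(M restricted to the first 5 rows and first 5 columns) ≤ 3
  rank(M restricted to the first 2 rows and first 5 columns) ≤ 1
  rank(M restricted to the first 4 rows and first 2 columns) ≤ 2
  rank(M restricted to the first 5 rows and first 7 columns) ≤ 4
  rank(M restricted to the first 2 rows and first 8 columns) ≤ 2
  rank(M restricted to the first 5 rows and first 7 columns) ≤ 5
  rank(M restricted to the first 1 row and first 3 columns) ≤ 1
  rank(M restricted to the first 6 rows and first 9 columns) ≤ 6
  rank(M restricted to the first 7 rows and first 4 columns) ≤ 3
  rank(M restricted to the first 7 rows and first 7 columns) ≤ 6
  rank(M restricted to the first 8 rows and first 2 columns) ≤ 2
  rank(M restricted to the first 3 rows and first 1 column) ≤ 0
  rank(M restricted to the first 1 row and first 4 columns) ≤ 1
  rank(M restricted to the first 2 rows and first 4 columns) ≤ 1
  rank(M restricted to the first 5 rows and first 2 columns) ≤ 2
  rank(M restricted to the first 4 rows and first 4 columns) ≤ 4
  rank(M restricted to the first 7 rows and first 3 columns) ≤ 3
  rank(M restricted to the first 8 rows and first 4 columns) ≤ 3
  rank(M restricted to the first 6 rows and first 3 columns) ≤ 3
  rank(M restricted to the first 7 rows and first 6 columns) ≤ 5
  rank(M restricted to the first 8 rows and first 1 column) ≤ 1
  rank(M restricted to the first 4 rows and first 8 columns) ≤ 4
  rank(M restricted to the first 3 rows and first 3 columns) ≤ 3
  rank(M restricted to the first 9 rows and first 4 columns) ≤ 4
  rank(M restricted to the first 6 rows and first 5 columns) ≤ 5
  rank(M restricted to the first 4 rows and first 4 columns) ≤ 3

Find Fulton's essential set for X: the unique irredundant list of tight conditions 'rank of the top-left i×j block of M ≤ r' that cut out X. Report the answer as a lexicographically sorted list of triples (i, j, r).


The tightest implied rank at each (i,j), from the 29 conditions:

  i=1: 0  0  1  1  1  1  1  1  1
  i=2: 0  0  1  1  1  2  2  2  2
  i=3: 0  1  2  2  2  3  3  3  3
  i=4: 1  2  3  3  3  4  4  4  4
  i=5: 1  2  3  3  3  4  4  5  5
  i=6: 1  2  3  3  4  5  5  6  6
  i=7: 1  2  3  3  4  5  6  7  7
  i=8: 1  2  3  3  4  5  6  7  8
  i=9: 1  2  3  4  5  6  7  8  9

the unique w with this rank table is (3, 6, 2, 1, 8, 5, 7, 9, 4).

|D(w)|=13, |Ess(w)|=6:

[(2, 2, 0), (2, 5, 1), (3, 1, 0), (5, 5, 3), (5, 7, 4), (8, 4, 3)]


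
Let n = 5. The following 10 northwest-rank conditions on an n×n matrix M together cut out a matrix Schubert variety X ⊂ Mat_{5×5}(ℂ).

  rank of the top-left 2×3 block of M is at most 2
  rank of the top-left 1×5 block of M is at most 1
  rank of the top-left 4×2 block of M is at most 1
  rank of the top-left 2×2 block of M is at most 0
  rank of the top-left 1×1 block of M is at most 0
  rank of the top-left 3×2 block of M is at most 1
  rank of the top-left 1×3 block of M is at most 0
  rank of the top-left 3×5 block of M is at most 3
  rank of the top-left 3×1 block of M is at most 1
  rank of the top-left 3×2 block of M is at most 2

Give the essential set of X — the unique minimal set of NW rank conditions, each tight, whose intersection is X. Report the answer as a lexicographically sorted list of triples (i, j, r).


Rank table r_w(5×5) implied by the 10 constraints:

  row 1: 0  0  0  1  1
  row 2: 0  0  1  2  2
  row 3: 1  1  2  3  3
  row 4: 1  1  2  3  4
  row 5: 1  2  3  4  5

giving w = (4, 3, 1, 5, 2) via Δ²R.

Rothe diagram D(w) (6 cells), 3 SE-corners (essential conditions):

[(1, 3, 0), (2, 2, 0), (4, 2, 1)]


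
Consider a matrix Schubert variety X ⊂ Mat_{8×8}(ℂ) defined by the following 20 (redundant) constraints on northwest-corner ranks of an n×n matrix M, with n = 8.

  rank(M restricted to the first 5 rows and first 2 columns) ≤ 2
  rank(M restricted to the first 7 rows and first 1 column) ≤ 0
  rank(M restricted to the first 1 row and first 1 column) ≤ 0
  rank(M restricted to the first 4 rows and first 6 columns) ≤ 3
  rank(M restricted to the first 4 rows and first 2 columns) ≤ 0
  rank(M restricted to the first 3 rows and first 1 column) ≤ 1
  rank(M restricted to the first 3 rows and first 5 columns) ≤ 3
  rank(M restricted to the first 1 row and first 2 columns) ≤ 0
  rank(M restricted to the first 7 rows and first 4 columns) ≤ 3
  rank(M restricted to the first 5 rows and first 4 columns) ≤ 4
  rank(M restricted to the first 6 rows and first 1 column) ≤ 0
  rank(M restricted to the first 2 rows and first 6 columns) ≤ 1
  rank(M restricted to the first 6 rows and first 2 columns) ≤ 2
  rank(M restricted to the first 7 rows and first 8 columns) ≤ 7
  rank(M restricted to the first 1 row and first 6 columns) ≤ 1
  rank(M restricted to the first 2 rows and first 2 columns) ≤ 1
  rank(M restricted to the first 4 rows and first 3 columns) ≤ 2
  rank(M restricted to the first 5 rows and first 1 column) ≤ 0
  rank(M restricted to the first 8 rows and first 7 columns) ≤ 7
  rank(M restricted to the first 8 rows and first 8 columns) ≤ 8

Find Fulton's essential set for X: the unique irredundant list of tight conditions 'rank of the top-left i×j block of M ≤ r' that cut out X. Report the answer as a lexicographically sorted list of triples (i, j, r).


Rank table r_w(8×8) implied by the 20 constraints:

  R[1]: 0 0 1 1 1 1 1 1
  R[2]: 0 0 1 1 1 1 2 2
  R[3]: 0 0 1 2 2 2 3 3
  R[4]: 0 0 1 2 3 3 4 4
  R[5]: 0 1 2 3 4 4 5 5
  R[6]: 0 1 2 3 4 5 6 6
  R[7]: 0 1 2 3 4 5 6 7
  R[8]: 1 2 3 4 5 6 7 8

hence w(1..8) = (3, 7, 4, 5, 2, 6, 8, 1).

Rothe diagram D(w) (14 cells), 3 SE-corners (essential conditions):

[(2, 6, 1), (4, 2, 0), (7, 1, 0)]


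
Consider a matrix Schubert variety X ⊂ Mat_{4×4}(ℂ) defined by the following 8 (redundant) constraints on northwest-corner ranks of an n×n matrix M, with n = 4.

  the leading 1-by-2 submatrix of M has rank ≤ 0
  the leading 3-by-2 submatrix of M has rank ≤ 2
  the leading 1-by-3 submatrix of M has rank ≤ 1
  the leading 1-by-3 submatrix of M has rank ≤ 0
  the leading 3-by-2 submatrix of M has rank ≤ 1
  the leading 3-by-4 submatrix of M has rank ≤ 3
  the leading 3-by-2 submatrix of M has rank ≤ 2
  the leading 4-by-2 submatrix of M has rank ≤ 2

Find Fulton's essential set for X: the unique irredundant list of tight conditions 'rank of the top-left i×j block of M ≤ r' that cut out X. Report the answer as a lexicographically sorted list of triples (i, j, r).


Reconstructing r_w from the 8 given conditions:

  i=1: 0, 0, 0, 1
  i=2: 1, 1, 1, 2
  i=3: 1, 1, 2, 3
  i=4: 1, 2, 3, 4

the unique w with this rank table is (4, 1, 3, 2).

Fulton essential set (2 of the 4 Rothe cells):

[(1, 3, 0), (3, 2, 1)]


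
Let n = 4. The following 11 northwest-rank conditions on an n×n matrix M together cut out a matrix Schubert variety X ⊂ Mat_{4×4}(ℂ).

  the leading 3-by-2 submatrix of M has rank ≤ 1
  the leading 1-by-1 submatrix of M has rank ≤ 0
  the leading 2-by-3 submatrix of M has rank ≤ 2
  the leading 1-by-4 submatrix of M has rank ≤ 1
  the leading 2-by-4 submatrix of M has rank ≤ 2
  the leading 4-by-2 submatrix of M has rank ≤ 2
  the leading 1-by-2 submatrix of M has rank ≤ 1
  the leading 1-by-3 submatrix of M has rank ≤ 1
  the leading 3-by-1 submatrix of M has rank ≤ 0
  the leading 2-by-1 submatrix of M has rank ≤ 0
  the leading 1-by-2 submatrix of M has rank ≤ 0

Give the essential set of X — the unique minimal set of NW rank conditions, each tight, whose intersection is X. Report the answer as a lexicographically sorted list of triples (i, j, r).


Computing R[i][j] = min implied NW-rank bound (n=4, 11 conditions):

  0  0  1  1
  0  1  2  2
  0  1  2  3
  1  2  3  4

giving w = (3, 2, 4, 1) via Δ²R.

|D(w)|=4, |Ess(w)|=2:

[(1, 2, 0), (3, 1, 0)]
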